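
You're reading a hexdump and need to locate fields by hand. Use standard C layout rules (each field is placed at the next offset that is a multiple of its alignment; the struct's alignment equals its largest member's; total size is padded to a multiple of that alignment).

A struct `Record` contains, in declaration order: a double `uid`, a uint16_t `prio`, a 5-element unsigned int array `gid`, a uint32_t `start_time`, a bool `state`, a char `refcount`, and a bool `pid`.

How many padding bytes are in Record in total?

0..8  uid  (8B, 8-aligned)
8..10  prio  (2B, 2-aligned)
10..12  -- padding (2B)
12..32  gid  (20B, 4-aligned)
32..36  start_time  (4B, 4-aligned)
36..37  state  (1B, 1-aligned)
37..38  refcount  (1B, 1-aligned)
38..39  pid  (1B, 1-aligned)
39..40  -- tail padding (1B)
sizeof = 40, alignof = 8
data bytes 37, size 40 → padding 3

3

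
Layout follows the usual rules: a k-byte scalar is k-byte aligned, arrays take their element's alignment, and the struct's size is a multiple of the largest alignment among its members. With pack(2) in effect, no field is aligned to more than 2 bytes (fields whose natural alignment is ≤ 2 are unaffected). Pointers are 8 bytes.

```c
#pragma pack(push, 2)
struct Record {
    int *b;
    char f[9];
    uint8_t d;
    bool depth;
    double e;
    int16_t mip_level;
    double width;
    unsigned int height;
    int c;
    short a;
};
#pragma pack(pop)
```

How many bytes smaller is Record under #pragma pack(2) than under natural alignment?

16

natural layout:
  0..8  b  (8B, 8-aligned)
  8..17  f  (9B, 1-aligned)
  17..18  d  (1B, 1-aligned)
  18..19  depth  (1B, 1-aligned)
  19..24  -- padding (5B)
  24..32  e  (8B, 8-aligned)
  32..34  mip_level  (2B, 2-aligned)
  34..40  -- padding (6B)
  40..48  width  (8B, 8-aligned)
  48..52  height  (4B, 4-aligned)
  52..56  c  (4B, 4-aligned)
  56..58  a  (2B, 2-aligned)
  58..64  -- tail padding (6B)
  sizeof = 64, alignof = 8
packed(2) layout:
  0..8  b  (8B, 2-aligned)
  8..17  f  (9B, 1-aligned)
  17..18  d  (1B, 1-aligned)
  18..19  depth  (1B, 1-aligned)
  19..20  -- padding (1B)
  20..28  e  (8B, 2-aligned)
  28..30  mip_level  (2B, 2-aligned)
  30..38  width  (8B, 2-aligned)
  38..42  height  (4B, 2-aligned)
  42..46  c  (4B, 2-aligned)
  46..48  a  (2B, 2-aligned)
  sizeof = 48, alignof = 2
64 − 48 = 16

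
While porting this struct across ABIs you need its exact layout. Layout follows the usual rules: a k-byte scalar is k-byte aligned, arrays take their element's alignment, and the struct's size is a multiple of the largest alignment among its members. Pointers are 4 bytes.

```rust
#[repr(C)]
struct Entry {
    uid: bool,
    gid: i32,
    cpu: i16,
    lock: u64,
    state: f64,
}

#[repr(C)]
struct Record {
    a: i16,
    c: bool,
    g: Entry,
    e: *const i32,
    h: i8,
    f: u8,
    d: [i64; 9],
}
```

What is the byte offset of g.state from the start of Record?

Entry: uid at 0 (size 1, align 1) → ends 1; pad 3 to align 4 for gid; gid at 4 (size 4, align 4) → ends 8; cpu at 8 (size 2, align 2) → ends 10; pad 6 to align 8 for lock; lock at 16 (size 8, align 8) → ends 24; state at 24 (size 8, align 8) → ends 32; total 32 bytes, alignment 8
a at 0 (size 2, align 2) → ends 2
c at 2 (size 1, align 1) → ends 3
pad 5 to align 8 for g
g at 8 (size 32, align 8) → ends 40
within Entry: state at 24
8 + 24 = 32

32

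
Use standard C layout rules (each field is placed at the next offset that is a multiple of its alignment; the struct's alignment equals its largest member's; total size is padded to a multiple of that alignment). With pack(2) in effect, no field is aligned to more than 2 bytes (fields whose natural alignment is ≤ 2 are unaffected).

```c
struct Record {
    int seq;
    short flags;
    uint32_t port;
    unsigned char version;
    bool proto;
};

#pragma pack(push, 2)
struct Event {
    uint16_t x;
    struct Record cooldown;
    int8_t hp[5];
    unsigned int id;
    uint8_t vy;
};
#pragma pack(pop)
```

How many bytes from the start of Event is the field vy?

Record: @0: seq [4B, align 4] → 4; @4: flags [2B, align 2] → 6; +2 pad (align 4); @8: port [4B, align 4] → 12; @12: version [1B, align 1] → 13; @13: proto [1B, align 1] → 14; +2 tail pad (align 4); size 16, align 4
@0: x [2B, align 2] → 2
@2: cooldown [16B, align 2] → 18
@18: hp [5B, align 1] → 23
+1 pad (align 2)
@24: id [4B, align 2] → 28
@28: vy [1B, align 1] → 29

28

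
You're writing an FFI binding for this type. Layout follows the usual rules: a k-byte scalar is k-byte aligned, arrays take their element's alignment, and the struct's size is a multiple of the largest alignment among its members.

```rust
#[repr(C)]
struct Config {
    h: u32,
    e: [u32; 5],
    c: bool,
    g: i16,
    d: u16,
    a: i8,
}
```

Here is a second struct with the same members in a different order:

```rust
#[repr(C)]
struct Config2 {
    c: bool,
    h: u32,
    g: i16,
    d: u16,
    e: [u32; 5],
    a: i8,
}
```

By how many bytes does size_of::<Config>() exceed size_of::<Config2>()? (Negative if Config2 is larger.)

0..4  h  (4B, 4-aligned)
4..24  e  (20B, 4-aligned)
24..25  c  (1B, 1-aligned)
25..26  -- padding (1B)
26..28  g  (2B, 2-aligned)
28..30  d  (2B, 2-aligned)
30..31  a  (1B, 1-aligned)
31..32  -- tail padding (1B)
sizeof = 32, alignof = 4
— Config2 —
0..1  c  (1B, 1-aligned)
1..4  -- padding (3B)
4..8  h  (4B, 4-aligned)
8..10  g  (2B, 2-aligned)
10..12  d  (2B, 2-aligned)
12..32  e  (20B, 4-aligned)
32..33  a  (1B, 1-aligned)
33..36  -- tail padding (3B)
sizeof = 36, alignof = 4
32 − 36 = -4

-4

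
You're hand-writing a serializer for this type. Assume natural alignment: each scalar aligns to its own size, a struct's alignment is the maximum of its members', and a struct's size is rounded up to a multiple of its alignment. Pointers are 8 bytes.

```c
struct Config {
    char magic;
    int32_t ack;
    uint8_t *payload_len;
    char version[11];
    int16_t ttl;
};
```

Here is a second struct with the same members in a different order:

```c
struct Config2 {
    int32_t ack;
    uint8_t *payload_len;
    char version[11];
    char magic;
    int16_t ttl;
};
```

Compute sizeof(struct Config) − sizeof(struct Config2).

0

magic at 0 (size 1, align 1) → ends 1
pad 3 to align 4 for ack
ack at 4 (size 4, align 4) → ends 8
payload_len at 8 (size 8, align 8) → ends 16
version at 16 (size 11, align 1) → ends 27
pad 1 to align 2 for ttl
ttl at 28 (size 2, align 2) → ends 30
tail pad 2 to reach multiple of 8
total 32 bytes, alignment 8
— Config2 —
ack at 0 (size 4, align 4) → ends 4
pad 4 to align 8 for payload_len
payload_len at 8 (size 8, align 8) → ends 16
version at 16 (size 11, align 1) → ends 27
magic at 27 (size 1, align 1) → ends 28
ttl at 28 (size 2, align 2) → ends 30
tail pad 2 to reach multiple of 8
total 32 bytes, alignment 8
32 − 32 = 0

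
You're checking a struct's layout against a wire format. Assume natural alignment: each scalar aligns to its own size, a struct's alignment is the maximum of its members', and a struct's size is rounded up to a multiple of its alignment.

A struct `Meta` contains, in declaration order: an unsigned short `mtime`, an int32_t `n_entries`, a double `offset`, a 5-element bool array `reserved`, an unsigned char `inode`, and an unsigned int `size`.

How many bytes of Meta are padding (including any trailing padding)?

8

@0: mtime [2B, align 2] → 2
+2 pad (align 4)
@4: n_entries [4B, align 4] → 8
@8: offset [8B, align 8] → 16
@16: reserved [5B, align 1] → 21
@21: inode [1B, align 1] → 22
+2 pad (align 4)
@24: size [4B, align 4] → 28
+4 tail pad (align 8)
size 32, align 8
data bytes 24, size 32 → padding 8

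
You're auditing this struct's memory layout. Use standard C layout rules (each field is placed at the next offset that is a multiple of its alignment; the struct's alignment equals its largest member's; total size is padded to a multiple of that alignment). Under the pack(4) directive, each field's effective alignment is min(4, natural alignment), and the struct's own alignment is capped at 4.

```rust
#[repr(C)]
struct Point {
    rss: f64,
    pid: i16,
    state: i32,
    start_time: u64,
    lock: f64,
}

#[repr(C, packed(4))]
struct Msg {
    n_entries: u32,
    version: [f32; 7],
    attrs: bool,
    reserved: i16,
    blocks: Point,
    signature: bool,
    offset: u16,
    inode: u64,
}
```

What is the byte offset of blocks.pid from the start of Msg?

44

Point: rss at 0 (size 8, align 8) → ends 8; pid at 8 (size 2, align 2) → ends 10; pad 2 to align 4 for state; state at 12 (size 4, align 4) → ends 16; start_time at 16 (size 8, align 8) → ends 24; lock at 24 (size 8, align 8) → ends 32; total 32 bytes, alignment 8
n_entries at 0 (size 4, align 4) → ends 4
version at 4 (size 28, align 4) → ends 32
attrs at 32 (size 1, align 1) → ends 33
pad 1 to align 2 for reserved
reserved at 34 (size 2, align 2) → ends 36
blocks at 36 (size 32, align 4) → ends 68
within Point: pid at 8
36 + 8 = 44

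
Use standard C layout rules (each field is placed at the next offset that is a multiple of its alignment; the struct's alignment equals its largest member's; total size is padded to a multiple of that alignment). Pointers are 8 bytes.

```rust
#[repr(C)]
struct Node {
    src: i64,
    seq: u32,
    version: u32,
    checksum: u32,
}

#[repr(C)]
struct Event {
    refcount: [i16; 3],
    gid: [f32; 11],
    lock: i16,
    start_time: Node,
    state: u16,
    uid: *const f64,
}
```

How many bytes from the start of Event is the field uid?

Node: @0: src [8B, align 8] → 8; @8: seq [4B, align 4] → 12; @12: version [4B, align 4] → 16; @16: checksum [4B, align 4] → 20; +4 tail pad (align 8); size 24, align 8
@0: refcount [6B, align 2] → 6
+2 pad (align 4)
@8: gid [44B, align 4] → 52
@52: lock [2B, align 2] → 54
+2 pad (align 8)
@56: start_time [24B, align 8] → 80
@80: state [2B, align 2] → 82
+6 pad (align 8)
@88: uid [8B, align 8] → 96

88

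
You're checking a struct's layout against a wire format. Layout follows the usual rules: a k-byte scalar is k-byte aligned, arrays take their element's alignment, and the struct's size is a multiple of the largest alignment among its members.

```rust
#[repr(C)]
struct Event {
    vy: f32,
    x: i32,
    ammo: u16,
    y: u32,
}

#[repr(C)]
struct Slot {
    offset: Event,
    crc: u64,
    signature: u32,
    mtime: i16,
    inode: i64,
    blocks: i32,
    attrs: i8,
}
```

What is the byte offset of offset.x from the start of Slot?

4

Event: vy at 0 (size 4, align 4) → ends 4; x at 4 (size 4, align 4) → ends 8; ammo at 8 (size 2, align 2) → ends 10; pad 2 to align 4 for y; y at 12 (size 4, align 4) → ends 16; total 16 bytes, alignment 4
offset at 0 (size 16, align 4) → ends 16
within Event: x at 4
0 + 4 = 4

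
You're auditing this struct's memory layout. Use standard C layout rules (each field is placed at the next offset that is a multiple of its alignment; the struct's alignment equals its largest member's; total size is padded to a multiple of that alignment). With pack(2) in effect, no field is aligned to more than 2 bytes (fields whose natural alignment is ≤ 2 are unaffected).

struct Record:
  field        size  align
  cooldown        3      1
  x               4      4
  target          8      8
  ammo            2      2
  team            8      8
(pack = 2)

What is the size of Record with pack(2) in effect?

26

0..3  cooldown  (3B, 1-aligned)
3..4  -- padding (1B)
4..8  x  (4B, 2-aligned)
8..16  target  (8B, 2-aligned)
16..18  ammo  (2B, 2-aligned)
18..26  team  (8B, 2-aligned)
sizeof = 26, alignof = 2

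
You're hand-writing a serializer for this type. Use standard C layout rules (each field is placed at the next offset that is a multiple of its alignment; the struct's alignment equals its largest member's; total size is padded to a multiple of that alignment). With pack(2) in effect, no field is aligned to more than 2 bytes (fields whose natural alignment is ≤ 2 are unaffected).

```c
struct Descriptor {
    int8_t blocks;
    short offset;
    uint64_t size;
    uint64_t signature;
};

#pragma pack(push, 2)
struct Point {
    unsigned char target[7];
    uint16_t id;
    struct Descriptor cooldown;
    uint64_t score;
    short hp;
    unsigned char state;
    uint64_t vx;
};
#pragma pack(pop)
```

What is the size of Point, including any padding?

54 bytes

Descriptor: 0..1  blocks  (1B, 1-aligned); 1..2  -- padding (1B); 2..4  offset  (2B, 2-aligned); 4..8  -- padding (4B); 8..16  size  (8B, 8-aligned); 16..24  signature  (8B, 8-aligned); sizeof = 24, alignof = 8
0..7  target  (7B, 1-aligned)
7..8  -- padding (1B)
8..10  id  (2B, 2-aligned)
10..34  cooldown  (24B, 2-aligned)
34..42  score  (8B, 2-aligned)
42..44  hp  (2B, 2-aligned)
44..45  state  (1B, 1-aligned)
45..46  -- padding (1B)
46..54  vx  (8B, 2-aligned)
sizeof = 54, alignof = 2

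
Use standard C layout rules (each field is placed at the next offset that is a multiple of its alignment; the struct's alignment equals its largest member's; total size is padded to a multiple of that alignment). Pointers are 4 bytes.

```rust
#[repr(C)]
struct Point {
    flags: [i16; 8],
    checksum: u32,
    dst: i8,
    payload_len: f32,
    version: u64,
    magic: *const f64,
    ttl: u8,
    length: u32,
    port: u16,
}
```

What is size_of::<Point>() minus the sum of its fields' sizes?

flags at 0 (size 16, align 2) → ends 16
checksum at 16 (size 4, align 4) → ends 20
dst at 20 (size 1, align 1) → ends 21
pad 3 to align 4 for payload_len
payload_len at 24 (size 4, align 4) → ends 28
pad 4 to align 8 for version
version at 32 (size 8, align 8) → ends 40
magic at 40 (size 4, align 4) → ends 44
ttl at 44 (size 1, align 1) → ends 45
pad 3 to align 4 for length
length at 48 (size 4, align 4) → ends 52
port at 52 (size 2, align 2) → ends 54
tail pad 2 to reach multiple of 8
total 56 bytes, alignment 8
data bytes 44, size 56 → padding 12

12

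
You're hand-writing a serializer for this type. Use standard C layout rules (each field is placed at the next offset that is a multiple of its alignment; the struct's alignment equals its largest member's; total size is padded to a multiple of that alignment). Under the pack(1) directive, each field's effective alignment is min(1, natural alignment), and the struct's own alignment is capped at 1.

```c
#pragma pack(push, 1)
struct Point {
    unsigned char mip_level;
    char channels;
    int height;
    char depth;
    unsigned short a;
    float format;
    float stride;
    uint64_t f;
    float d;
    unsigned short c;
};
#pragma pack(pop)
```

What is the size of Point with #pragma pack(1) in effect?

@0: mip_level [1B, align 1] → 1
@1: channels [1B, align 1] → 2
@2: height [4B, align 1] → 6
@6: depth [1B, align 1] → 7
@7: a [2B, align 1] → 9
@9: format [4B, align 1] → 13
@13: stride [4B, align 1] → 17
@17: f [8B, align 1] → 25
@25: d [4B, align 1] → 29
@29: c [2B, align 1] → 31
size 31, align 1

31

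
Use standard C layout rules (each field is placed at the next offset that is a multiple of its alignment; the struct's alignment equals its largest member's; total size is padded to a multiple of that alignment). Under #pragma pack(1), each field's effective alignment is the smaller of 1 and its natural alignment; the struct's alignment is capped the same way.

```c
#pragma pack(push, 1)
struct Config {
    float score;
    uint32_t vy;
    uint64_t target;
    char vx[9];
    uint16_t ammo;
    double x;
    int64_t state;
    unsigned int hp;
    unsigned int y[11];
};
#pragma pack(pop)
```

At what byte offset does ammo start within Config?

0..4  score  (4B, 1-aligned)
4..8  vy  (4B, 1-aligned)
8..16  target  (8B, 1-aligned)
16..25  vx  (9B, 1-aligned)
25..27  ammo  (2B, 1-aligned)

25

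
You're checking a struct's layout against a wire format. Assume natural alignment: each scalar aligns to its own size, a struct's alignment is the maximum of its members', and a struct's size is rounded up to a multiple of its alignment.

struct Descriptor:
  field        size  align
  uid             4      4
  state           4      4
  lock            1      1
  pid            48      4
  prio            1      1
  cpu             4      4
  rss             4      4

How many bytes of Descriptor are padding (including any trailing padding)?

0..4  uid  (4B, 4-aligned)
4..8  state  (4B, 4-aligned)
8..9  lock  (1B, 1-aligned)
9..12  -- padding (3B)
12..60  pid  (48B, 4-aligned)
60..61  prio  (1B, 1-aligned)
61..64  -- padding (3B)
64..68  cpu  (4B, 4-aligned)
68..72  rss  (4B, 4-aligned)
sizeof = 72, alignof = 4
data bytes 66, size 72 → padding 6

6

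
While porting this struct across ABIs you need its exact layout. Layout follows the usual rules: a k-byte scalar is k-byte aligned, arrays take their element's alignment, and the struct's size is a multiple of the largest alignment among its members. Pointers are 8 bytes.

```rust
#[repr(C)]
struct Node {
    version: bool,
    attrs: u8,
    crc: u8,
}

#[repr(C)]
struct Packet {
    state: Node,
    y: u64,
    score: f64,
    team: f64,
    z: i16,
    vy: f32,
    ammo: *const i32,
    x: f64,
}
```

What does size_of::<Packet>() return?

Node: 0..1  version  (1B, 1-aligned); 1..2  attrs  (1B, 1-aligned); 2..3  crc  (1B, 1-aligned); sizeof = 3, alignof = 1
0..3  state  (3B, 1-aligned)
3..8  -- padding (5B)
8..16  y  (8B, 8-aligned)
16..24  score  (8B, 8-aligned)
24..32  team  (8B, 8-aligned)
32..34  z  (2B, 2-aligned)
34..36  -- padding (2B)
36..40  vy  (4B, 4-aligned)
40..48  ammo  (8B, 8-aligned)
48..56  x  (8B, 8-aligned)
sizeof = 56, alignof = 8

56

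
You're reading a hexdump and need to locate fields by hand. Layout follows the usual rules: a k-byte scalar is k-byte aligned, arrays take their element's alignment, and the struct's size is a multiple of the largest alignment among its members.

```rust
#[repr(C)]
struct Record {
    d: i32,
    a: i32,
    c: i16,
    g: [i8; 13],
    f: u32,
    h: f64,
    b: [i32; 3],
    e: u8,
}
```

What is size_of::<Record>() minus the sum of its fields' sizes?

8

@0: d [4B, align 4] → 4
@4: a [4B, align 4] → 8
@8: c [2B, align 2] → 10
@10: g [13B, align 1] → 23
+1 pad (align 4)
@24: f [4B, align 4] → 28
+4 pad (align 8)
@32: h [8B, align 8] → 40
@40: b [12B, align 4] → 52
@52: e [1B, align 1] → 53
+3 tail pad (align 8)
size 56, align 8
data bytes 48, size 56 → padding 8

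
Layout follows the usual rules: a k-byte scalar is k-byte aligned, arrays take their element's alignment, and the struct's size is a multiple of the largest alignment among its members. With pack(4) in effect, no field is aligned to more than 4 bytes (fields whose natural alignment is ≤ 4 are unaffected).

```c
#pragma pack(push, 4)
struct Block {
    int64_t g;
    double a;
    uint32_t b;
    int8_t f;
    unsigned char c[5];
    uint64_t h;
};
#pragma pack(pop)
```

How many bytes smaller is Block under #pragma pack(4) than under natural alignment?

natural layout:
  0..8  g  (8B, 8-aligned)
  8..16  a  (8B, 8-aligned)
  16..20  b  (4B, 4-aligned)
  20..21  f  (1B, 1-aligned)
  21..26  c  (5B, 1-aligned)
  26..32  -- padding (6B)
  32..40  h  (8B, 8-aligned)
  sizeof = 40, alignof = 8
packed(4) layout:
  0..8  g  (8B, 4-aligned)
  8..16  a  (8B, 4-aligned)
  16..20  b  (4B, 4-aligned)
  20..21  f  (1B, 1-aligned)
  21..26  c  (5B, 1-aligned)
  26..28  -- padding (2B)
  28..36  h  (8B, 4-aligned)
  sizeof = 36, alignof = 4
40 − 36 = 4

4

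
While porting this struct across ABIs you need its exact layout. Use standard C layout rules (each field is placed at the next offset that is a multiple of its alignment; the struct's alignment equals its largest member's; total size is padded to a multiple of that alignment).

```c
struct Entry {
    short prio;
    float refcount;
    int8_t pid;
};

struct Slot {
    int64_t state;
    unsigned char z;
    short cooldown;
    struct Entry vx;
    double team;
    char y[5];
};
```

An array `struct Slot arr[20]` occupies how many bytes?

800

Entry: 0..2  prio  (2B, 2-aligned); 2..4  -- padding (2B); 4..8  refcount  (4B, 4-aligned); 8..9  pid  (1B, 1-aligned); 9..12  -- tail padding (3B); sizeof = 12, alignof = 4
0..8  state  (8B, 8-aligned)
8..9  z  (1B, 1-aligned)
9..10  -- padding (1B)
10..12  cooldown  (2B, 2-aligned)
12..24  vx  (12B, 4-aligned)
24..32  team  (8B, 8-aligned)
32..37  y  (5B, 1-aligned)
37..40  -- tail padding (3B)
sizeof = 40, alignof = 8
array of 20: 20 × 40 = 800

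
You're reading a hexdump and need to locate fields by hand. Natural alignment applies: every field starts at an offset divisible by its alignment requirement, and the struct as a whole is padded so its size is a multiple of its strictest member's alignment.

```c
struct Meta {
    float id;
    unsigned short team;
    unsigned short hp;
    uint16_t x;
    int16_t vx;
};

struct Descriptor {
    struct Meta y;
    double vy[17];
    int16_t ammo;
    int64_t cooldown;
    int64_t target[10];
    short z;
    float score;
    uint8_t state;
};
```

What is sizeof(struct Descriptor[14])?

3696

Meta: @0: id [4B, align 4] → 4; @4: team [2B, align 2] → 6; @6: hp [2B, align 2] → 8; @8: x [2B, align 2] → 10; @10: vx [2B, align 2] → 12; size 12, align 4
@0: y [12B, align 4] → 12
+4 pad (align 8)
@16: vy [136B, align 8] → 152
@152: ammo [2B, align 2] → 154
+6 pad (align 8)
@160: cooldown [8B, align 8] → 168
@168: target [80B, align 8] → 248
@248: z [2B, align 2] → 250
+2 pad (align 4)
@252: score [4B, align 4] → 256
@256: state [1B, align 1] → 257
+7 tail pad (align 8)
size 264, align 8
array of 14: 14 × 264 = 3696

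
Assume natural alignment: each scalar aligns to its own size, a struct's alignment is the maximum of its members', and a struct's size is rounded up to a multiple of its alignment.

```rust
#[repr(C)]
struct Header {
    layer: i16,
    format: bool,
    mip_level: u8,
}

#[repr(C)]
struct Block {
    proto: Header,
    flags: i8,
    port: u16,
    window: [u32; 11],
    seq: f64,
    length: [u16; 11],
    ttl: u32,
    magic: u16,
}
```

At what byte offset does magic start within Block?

Header: @0: layer [2B, align 2] → 2; @2: format [1B, align 1] → 3; @3: mip_level [1B, align 1] → 4; size 4, align 2
@0: proto [4B, align 2] → 4
@4: flags [1B, align 1] → 5
+1 pad (align 2)
@6: port [2B, align 2] → 8
@8: window [44B, align 4] → 52
+4 pad (align 8)
@56: seq [8B, align 8] → 64
@64: length [22B, align 2] → 86
+2 pad (align 4)
@88: ttl [4B, align 4] → 92
@92: magic [2B, align 2] → 94

92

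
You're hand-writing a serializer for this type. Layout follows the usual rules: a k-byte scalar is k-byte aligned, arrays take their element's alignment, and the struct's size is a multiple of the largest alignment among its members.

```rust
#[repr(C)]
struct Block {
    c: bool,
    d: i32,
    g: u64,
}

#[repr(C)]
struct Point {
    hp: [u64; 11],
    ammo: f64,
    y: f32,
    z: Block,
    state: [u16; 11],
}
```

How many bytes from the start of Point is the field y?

Block: @0: c [1B, align 1] → 1; +3 pad (align 4); @4: d [4B, align 4] → 8; @8: g [8B, align 8] → 16; size 16, align 8
@0: hp [88B, align 8] → 88
@88: ammo [8B, align 8] → 96
@96: y [4B, align 4] → 100

96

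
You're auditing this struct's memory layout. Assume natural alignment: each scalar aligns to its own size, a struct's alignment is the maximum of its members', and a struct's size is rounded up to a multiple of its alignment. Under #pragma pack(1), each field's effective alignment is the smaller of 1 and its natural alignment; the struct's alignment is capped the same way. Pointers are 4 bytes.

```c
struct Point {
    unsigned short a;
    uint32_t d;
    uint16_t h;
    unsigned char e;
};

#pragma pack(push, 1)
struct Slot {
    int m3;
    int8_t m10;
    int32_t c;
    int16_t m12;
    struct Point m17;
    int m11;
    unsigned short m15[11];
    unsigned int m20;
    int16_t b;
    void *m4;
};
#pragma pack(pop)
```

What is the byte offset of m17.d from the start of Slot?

15

Point: 0..2  a  (2B, 2-aligned); 2..4  -- padding (2B); 4..8  d  (4B, 4-aligned); 8..10  h  (2B, 2-aligned); 10..11  e  (1B, 1-aligned); 11..12  -- tail padding (1B); sizeof = 12, alignof = 4
0..4  m3  (4B, 1-aligned)
4..5  m10  (1B, 1-aligned)
5..9  c  (4B, 1-aligned)
9..11  m12  (2B, 1-aligned)
11..23  m17  (12B, 1-aligned)
within Point: d at 4
11 + 4 = 15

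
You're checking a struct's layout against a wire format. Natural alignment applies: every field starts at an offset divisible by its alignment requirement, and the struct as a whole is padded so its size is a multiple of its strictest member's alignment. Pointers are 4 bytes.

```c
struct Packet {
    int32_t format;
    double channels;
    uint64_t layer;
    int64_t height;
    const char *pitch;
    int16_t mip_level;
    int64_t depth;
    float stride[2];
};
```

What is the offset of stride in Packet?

48

@0: format [4B, align 4] → 4
+4 pad (align 8)
@8: channels [8B, align 8] → 16
@16: layer [8B, align 8] → 24
@24: height [8B, align 8] → 32
@32: pitch [4B, align 4] → 36
@36: mip_level [2B, align 2] → 38
+2 pad (align 8)
@40: depth [8B, align 8] → 48
@48: stride [8B, align 4] → 56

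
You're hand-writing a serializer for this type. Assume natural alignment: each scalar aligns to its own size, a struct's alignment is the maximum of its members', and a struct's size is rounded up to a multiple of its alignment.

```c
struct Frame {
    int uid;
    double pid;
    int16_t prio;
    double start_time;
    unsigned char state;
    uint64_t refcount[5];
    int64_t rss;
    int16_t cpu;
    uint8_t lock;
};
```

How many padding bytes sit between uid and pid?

0..4  uid  (4B, 4-aligned)
4..8  -- padding (4B)
8..16  pid  (8B, 8-aligned)

4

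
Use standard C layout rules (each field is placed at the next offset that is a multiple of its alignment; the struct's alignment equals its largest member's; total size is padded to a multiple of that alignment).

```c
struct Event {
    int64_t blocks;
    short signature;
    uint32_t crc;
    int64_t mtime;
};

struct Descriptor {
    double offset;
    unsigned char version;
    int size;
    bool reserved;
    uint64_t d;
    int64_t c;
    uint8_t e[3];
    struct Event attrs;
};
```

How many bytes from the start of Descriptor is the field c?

32

Event: blocks at 0 (size 8, align 8) → ends 8; signature at 8 (size 2, align 2) → ends 10; pad 2 to align 4 for crc; crc at 12 (size 4, align 4) → ends 16; mtime at 16 (size 8, align 8) → ends 24; total 24 bytes, alignment 8
offset at 0 (size 8, align 8) → ends 8
version at 8 (size 1, align 1) → ends 9
pad 3 to align 4 for size
size at 12 (size 4, align 4) → ends 16
reserved at 16 (size 1, align 1) → ends 17
pad 7 to align 8 for d
d at 24 (size 8, align 8) → ends 32
c at 32 (size 8, align 8) → ends 40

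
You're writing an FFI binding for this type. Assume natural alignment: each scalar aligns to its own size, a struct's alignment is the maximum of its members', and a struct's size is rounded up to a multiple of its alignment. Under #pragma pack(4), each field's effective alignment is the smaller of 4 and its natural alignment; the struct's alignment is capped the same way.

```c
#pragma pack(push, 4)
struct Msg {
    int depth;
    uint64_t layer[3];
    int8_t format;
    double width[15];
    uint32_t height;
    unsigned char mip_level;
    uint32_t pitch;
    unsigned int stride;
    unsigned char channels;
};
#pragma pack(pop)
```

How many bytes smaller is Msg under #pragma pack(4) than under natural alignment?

12

natural layout:
  0..4  depth  (4B, 4-aligned)
  4..8  -- padding (4B)
  8..32  layer  (24B, 8-aligned)
  32..33  format  (1B, 1-aligned)
  33..40  -- padding (7B)
  40..160  width  (120B, 8-aligned)
  160..164  height  (4B, 4-aligned)
  164..165  mip_level  (1B, 1-aligned)
  165..168  -- padding (3B)
  168..172  pitch  (4B, 4-aligned)
  172..176  stride  (4B, 4-aligned)
  176..177  channels  (1B, 1-aligned)
  177..184  -- tail padding (7B)
  sizeof = 184, alignof = 8
packed(4) layout:
  0..4  depth  (4B, 4-aligned)
  4..28  layer  (24B, 4-aligned)
  28..29  format  (1B, 1-aligned)
  29..32  -- padding (3B)
  32..152  width  (120B, 4-aligned)
  152..156  height  (4B, 4-aligned)
  156..157  mip_level  (1B, 1-aligned)
  157..160  -- padding (3B)
  160..164  pitch  (4B, 4-aligned)
  164..168  stride  (4B, 4-aligned)
  168..169  channels  (1B, 1-aligned)
  169..172  -- tail padding (3B)
  sizeof = 172, alignof = 4
184 − 172 = 12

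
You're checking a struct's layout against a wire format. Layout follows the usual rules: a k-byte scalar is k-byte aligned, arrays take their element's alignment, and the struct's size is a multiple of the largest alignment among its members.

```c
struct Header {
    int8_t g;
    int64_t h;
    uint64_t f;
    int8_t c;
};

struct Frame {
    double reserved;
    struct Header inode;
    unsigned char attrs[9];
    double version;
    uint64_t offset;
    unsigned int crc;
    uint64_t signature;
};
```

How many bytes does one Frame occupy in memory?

88

Header: @0: g [1B, align 1] → 1; +7 pad (align 8); @8: h [8B, align 8] → 16; @16: f [8B, align 8] → 24; @24: c [1B, align 1] → 25; +7 tail pad (align 8); size 32, align 8
@0: reserved [8B, align 8] → 8
@8: inode [32B, align 8] → 40
@40: attrs [9B, align 1] → 49
+7 pad (align 8)
@56: version [8B, align 8] → 64
@64: offset [8B, align 8] → 72
@72: crc [4B, align 4] → 76
+4 pad (align 8)
@80: signature [8B, align 8] → 88
size 88, align 8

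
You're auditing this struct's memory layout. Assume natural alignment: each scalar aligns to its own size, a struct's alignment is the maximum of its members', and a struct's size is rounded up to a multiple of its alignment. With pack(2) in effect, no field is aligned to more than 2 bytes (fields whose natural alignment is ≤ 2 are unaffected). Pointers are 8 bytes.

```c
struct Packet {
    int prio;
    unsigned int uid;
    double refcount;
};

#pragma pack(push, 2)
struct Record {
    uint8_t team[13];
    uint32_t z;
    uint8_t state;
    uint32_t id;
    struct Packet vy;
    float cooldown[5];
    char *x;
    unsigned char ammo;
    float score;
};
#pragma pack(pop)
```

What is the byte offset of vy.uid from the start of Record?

28

Packet: prio at 0 (size 4, align 4) → ends 4; uid at 4 (size 4, align 4) → ends 8; refcount at 8 (size 8, align 8) → ends 16; total 16 bytes, alignment 8
team at 0 (size 13, align 1) → ends 13
pad 1 to align 2 for z
z at 14 (size 4, align 2) → ends 18
state at 18 (size 1, align 1) → ends 19
pad 1 to align 2 for id
id at 20 (size 4, align 2) → ends 24
vy at 24 (size 16, align 2) → ends 40
within Packet: uid at 4
24 + 4 = 28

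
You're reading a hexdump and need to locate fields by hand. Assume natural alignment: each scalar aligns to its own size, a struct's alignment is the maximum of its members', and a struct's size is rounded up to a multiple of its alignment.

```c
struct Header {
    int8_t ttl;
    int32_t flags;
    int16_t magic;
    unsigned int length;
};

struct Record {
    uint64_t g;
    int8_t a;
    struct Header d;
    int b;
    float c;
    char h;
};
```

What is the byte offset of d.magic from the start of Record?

Header: @0: ttl [1B, align 1] → 1; +3 pad (align 4); @4: flags [4B, align 4] → 8; @8: magic [2B, align 2] → 10; +2 pad (align 4); @12: length [4B, align 4] → 16; size 16, align 4
@0: g [8B, align 8] → 8
@8: a [1B, align 1] → 9
+3 pad (align 4)
@12: d [16B, align 4] → 28
within Header: magic at 8
12 + 8 = 20

20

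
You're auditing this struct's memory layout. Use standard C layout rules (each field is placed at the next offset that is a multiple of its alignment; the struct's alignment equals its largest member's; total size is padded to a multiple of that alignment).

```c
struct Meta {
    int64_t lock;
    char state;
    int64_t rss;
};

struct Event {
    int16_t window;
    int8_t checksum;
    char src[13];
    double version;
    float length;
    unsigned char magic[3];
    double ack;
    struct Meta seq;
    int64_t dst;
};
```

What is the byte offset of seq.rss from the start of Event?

56

Meta: 0..8  lock  (8B, 8-aligned); 8..9  state  (1B, 1-aligned); 9..16  -- padding (7B); 16..24  rss  (8B, 8-aligned); sizeof = 24, alignof = 8
0..2  window  (2B, 2-aligned)
2..3  checksum  (1B, 1-aligned)
3..16  src  (13B, 1-aligned)
16..24  version  (8B, 8-aligned)
24..28  length  (4B, 4-aligned)
28..31  magic  (3B, 1-aligned)
31..32  -- padding (1B)
32..40  ack  (8B, 8-aligned)
40..64  seq  (24B, 8-aligned)
within Meta: rss at 16
40 + 16 = 56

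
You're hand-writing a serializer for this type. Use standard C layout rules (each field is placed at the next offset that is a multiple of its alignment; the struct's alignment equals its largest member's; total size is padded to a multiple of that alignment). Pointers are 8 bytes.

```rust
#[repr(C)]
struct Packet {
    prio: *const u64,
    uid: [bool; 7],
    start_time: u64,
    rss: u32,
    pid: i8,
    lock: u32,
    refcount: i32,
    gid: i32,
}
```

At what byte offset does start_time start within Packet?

0..8  prio  (8B, 8-aligned)
8..15  uid  (7B, 1-aligned)
15..16  -- padding (1B)
16..24  start_time  (8B, 8-aligned)

16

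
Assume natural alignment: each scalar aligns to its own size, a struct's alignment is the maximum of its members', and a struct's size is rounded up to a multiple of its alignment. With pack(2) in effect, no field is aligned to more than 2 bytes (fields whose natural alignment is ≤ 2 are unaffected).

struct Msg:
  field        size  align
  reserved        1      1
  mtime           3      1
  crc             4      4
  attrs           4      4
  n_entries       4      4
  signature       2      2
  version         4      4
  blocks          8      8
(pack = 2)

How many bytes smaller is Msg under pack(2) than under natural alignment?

2

natural layout:
  @0: reserved [1B, align 1] → 1
  @1: mtime [3B, align 1] → 4
  @4: crc [4B, align 4] → 8
  @8: attrs [4B, align 4] → 12
  @12: n_entries [4B, align 4] → 16
  @16: signature [2B, align 2] → 18
  +2 pad (align 4)
  @20: version [4B, align 4] → 24
  @24: blocks [8B, align 8] → 32
  size 32, align 8
packed(2) layout:
  @0: reserved [1B, align 1] → 1
  @1: mtime [3B, align 1] → 4
  @4: crc [4B, align 2] → 8
  @8: attrs [4B, align 2] → 12
  @12: n_entries [4B, align 2] → 16
  @16: signature [2B, align 2] → 18
  @18: version [4B, align 2] → 22
  @22: blocks [8B, align 2] → 30
  size 30, align 2
32 − 30 = 2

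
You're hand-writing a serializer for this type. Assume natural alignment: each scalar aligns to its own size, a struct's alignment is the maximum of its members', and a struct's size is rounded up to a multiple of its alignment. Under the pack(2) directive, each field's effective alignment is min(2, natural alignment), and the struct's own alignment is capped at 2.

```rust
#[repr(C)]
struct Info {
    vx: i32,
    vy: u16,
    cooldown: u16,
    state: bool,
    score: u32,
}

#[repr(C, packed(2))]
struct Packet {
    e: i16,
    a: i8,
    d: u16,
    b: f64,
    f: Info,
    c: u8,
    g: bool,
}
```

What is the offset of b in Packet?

6

Info: 0..4  vx  (4B, 4-aligned); 4..6  vy  (2B, 2-aligned); 6..8  cooldown  (2B, 2-aligned); 8..9  state  (1B, 1-aligned); 9..12  -- padding (3B); 12..16  score  (4B, 4-aligned); sizeof = 16, alignof = 4
0..2  e  (2B, 2-aligned)
2..3  a  (1B, 1-aligned)
3..4  -- padding (1B)
4..6  d  (2B, 2-aligned)
6..14  b  (8B, 2-aligned)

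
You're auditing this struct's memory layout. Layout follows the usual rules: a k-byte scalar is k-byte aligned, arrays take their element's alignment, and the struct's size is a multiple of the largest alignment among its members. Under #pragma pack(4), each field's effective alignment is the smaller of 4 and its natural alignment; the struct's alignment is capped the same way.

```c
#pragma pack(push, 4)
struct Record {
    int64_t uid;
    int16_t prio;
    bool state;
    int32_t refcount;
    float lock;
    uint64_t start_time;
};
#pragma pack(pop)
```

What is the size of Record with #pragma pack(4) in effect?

uid at 0 (size 8, align 4) → ends 8
prio at 8 (size 2, align 2) → ends 10
state at 10 (size 1, align 1) → ends 11
pad 1 to align 4 for refcount
refcount at 12 (size 4, align 4) → ends 16
lock at 16 (size 4, align 4) → ends 20
start_time at 20 (size 8, align 4) → ends 28
total 28 bytes, alignment 4

28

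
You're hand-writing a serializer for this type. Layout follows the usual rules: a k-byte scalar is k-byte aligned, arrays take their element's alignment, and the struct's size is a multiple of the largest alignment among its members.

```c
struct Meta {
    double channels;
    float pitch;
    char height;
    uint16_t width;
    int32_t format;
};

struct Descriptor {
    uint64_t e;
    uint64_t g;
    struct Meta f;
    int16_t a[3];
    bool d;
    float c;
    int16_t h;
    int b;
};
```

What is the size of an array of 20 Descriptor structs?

Meta: channels at 0 (size 8, align 8) → ends 8; pitch at 8 (size 4, align 4) → ends 12; height at 12 (size 1, align 1) → ends 13; pad 1 to align 2 for width; width at 14 (size 2, align 2) → ends 16; format at 16 (size 4, align 4) → ends 20; tail pad 4 to reach multiple of 8; total 24 bytes, alignment 8
e at 0 (size 8, align 8) → ends 8
g at 8 (size 8, align 8) → ends 16
f at 16 (size 24, align 8) → ends 40
a at 40 (size 6, align 2) → ends 46
d at 46 (size 1, align 1) → ends 47
pad 1 to align 4 for c
c at 48 (size 4, align 4) → ends 52
h at 52 (size 2, align 2) → ends 54
pad 2 to align 4 for b
b at 56 (size 4, align 4) → ends 60
tail pad 4 to reach multiple of 8
total 64 bytes, alignment 8
array of 20: 20 × 64 = 1280

1280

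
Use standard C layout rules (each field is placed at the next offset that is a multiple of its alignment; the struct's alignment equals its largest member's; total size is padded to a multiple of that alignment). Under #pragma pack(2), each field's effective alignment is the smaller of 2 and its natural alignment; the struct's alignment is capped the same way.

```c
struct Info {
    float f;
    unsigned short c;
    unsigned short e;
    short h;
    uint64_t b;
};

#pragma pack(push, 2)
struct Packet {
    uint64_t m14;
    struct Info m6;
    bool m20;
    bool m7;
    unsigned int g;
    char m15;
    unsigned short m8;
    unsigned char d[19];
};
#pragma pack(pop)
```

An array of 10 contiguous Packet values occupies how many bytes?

620

Info: 0..4  f  (4B, 4-aligned); 4..6  c  (2B, 2-aligned); 6..8  e  (2B, 2-aligned); 8..10  h  (2B, 2-aligned); 10..16  -- padding (6B); 16..24  b  (8B, 8-aligned); sizeof = 24, alignof = 8
0..8  m14  (8B, 2-aligned)
8..32  m6  (24B, 2-aligned)
32..33  m20  (1B, 1-aligned)
33..34  m7  (1B, 1-aligned)
34..38  g  (4B, 2-aligned)
38..39  m15  (1B, 1-aligned)
39..40  -- padding (1B)
40..42  m8  (2B, 2-aligned)
42..61  d  (19B, 1-aligned)
61..62  -- tail padding (1B)
sizeof = 62, alignof = 2
array of 10: 10 × 62 = 620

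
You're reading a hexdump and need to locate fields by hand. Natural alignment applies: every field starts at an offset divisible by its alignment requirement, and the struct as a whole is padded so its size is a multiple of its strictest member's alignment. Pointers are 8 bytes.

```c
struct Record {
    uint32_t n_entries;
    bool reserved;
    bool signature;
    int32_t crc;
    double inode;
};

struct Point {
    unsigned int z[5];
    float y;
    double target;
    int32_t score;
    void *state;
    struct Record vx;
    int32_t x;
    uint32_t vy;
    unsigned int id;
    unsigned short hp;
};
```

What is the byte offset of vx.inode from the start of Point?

Record: @0: n_entries [4B, align 4] → 4; @4: reserved [1B, align 1] → 5; @5: signature [1B, align 1] → 6; +2 pad (align 4); @8: crc [4B, align 4] → 12; +4 pad (align 8); @16: inode [8B, align 8] → 24; size 24, align 8
@0: z [20B, align 4] → 20
@20: y [4B, align 4] → 24
@24: target [8B, align 8] → 32
@32: score [4B, align 4] → 36
+4 pad (align 8)
@40: state [8B, align 8] → 48
@48: vx [24B, align 8] → 72
within Record: inode at 16
48 + 16 = 64

64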